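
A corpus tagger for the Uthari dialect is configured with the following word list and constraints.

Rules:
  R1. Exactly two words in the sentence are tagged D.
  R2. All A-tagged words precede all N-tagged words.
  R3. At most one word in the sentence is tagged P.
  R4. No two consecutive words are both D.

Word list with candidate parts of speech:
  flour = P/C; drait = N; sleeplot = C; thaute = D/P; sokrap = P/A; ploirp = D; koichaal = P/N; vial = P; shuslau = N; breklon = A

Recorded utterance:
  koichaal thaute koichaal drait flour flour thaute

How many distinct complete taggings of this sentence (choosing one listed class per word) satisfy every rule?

5

Candidates per position — 1:koichaal {P,N}; 2:thaute {D,P}; 3:koichaal {P,N}; 4:drait {N}; 5:flour {P,C}; 6:flour {P,C}; 7:thaute {D,P}.
There are 64 candidate sequences in total.
The sequences that satisfy every rule: P D N N C C D; N D P N C C D; N D N N P C D; N D N N C P D; N D N N C C D.
Count = 5.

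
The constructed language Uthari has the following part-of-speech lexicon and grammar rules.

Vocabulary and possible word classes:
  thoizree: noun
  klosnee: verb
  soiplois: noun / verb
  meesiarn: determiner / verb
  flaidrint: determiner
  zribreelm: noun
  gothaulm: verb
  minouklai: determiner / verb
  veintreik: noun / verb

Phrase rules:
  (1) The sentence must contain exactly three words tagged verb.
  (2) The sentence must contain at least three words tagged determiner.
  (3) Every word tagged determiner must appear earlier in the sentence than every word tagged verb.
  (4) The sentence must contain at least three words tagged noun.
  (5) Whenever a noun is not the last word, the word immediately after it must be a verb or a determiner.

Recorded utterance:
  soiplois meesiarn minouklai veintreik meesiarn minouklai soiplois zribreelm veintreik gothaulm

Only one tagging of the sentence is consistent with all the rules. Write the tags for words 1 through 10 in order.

Candidates per position — 1:soiplois {noun,verb}; 2:meesiarn {determiner,verb}; 3:minouklai {determiner,verb}; 4:veintreik {noun,verb}; 5:meesiarn {determiner,verb}; 6:minouklai {determiner,verb}; 7:soiplois {noun,verb}; 8:zribreelm {noun}; 9:veintreik {noun,verb}; 10:gothaulm {verb}.
Position 7: noun is ruled out by rule 5; that leaves verb.
Position 9: noun is ruled out by rule 5; that leaves verb.
Position 1: verb is ruled out by rule 1; that leaves noun.
Position 2: verb is ruled out by rule 1; that leaves determiner.
Position 3: verb is ruled out by rule 1; that leaves determiner.
Position 4: verb is ruled out by rule 1; that leaves noun.
Position 5: verb is ruled out by rule 1; that leaves determiner.
Position 6: verb is ruled out by rule 1; that leaves determiner.
The unique satisfying tagging is: noun determiner determiner noun determiner determiner verb noun verb verb.
Checking: rule 1 holds; rule 2 holds; rule 3 holds; rule 4 holds; rule 5 holds.

noun determiner determiner noun determiner determiner verb noun verb verb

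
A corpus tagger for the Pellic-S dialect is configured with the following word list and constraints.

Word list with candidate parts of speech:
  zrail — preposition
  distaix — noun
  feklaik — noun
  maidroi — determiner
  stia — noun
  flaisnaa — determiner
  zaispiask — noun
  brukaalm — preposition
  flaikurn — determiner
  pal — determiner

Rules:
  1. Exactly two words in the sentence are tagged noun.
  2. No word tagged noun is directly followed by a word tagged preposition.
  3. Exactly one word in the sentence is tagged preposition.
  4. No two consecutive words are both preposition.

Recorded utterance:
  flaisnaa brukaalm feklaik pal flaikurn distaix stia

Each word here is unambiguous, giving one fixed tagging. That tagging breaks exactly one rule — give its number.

1

Fixed tagging: determiner preposition noun determiner determiner noun noun.
Applying the rules: R1 ✗, R2 ✓, R3 ✓, R4 ✓.
Only rule 1 fails.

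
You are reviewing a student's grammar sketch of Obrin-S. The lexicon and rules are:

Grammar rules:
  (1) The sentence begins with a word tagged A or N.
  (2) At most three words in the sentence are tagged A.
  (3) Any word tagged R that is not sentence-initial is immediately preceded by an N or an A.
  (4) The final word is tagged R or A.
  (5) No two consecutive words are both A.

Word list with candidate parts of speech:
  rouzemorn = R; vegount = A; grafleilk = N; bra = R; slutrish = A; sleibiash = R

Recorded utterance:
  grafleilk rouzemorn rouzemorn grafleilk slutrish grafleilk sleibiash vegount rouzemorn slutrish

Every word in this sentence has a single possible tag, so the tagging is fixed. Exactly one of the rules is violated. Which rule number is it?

3

Fixed tagging: N R R N A N R A R A.
Rule check: R1 pass, R2 pass, R3 fail, R4 pass, R5 pass.
Only rule 3 fails.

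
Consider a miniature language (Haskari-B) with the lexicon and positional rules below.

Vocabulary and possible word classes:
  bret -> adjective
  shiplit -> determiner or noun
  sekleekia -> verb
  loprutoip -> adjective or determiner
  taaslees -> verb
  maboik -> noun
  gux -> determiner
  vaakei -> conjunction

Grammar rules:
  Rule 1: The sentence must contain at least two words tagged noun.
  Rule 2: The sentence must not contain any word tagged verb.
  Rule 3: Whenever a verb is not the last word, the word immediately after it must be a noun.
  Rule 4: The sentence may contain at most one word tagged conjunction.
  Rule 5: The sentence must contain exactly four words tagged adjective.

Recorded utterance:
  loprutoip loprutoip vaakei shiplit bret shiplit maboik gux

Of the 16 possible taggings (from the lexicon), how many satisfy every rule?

Candidates per position — 1:loprutoip {adjective,determiner}; 2:loprutoip {adjective,determiner}; 3:vaakei {conjunction}; 4:shiplit {determiner,noun}; 5:bret {adjective}; 6:shiplit {determiner,noun}; 7:maboik {noun}; 8:gux {determiner}.
There are 16 candidate sequences in total.
Rule 5 cannot be satisfied by any choice of tags from the lexicon.
So there is no consistent tagging.
Count = 0.

0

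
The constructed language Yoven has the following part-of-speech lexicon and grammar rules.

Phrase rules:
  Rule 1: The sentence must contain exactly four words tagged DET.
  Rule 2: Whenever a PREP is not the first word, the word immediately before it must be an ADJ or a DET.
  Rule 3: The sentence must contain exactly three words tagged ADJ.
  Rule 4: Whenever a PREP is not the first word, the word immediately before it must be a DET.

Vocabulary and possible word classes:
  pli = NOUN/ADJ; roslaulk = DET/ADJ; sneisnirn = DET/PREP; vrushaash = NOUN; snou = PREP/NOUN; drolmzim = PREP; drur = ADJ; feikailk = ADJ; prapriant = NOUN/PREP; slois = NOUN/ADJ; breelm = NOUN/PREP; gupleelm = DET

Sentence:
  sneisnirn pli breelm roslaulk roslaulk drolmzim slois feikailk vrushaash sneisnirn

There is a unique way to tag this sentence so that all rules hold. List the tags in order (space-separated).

Candidates per position — 1:sneisnirn {DET,PREP}; 2:pli {NOUN,ADJ}; 3:breelm {NOUN,PREP}; 4:roslaulk {DET,ADJ}; 5:roslaulk {DET,ADJ}; 6:drolmzim {PREP}; 7:slois {NOUN,ADJ}; 8:feikailk {ADJ}; 9:vrushaash {NOUN}; 10:sneisnirn {DET,PREP}.
Position 1: tagging it PREP would leave rule 1 unsatisfiable, so it must be DET.
Position 3: tagging it PREP would leave rule 4 unsatisfiable, so it must be NOUN.
Position 4: tagging it ADJ would leave rule 1 unsatisfiable, so it must be DET.
Position 5: tagging it ADJ would leave rule 1 unsatisfiable, so it must be DET.
Position 7: tagging it NOUN would leave rule 3 unsatisfiable, so it must be ADJ.
Position 10: tagging it PREP would leave rule 1 unsatisfiable, so it must be DET.
Position 2: tagging it NOUN would leave rule 3 unsatisfiable, so it must be ADJ.
That leaves exactly one tagging: DET ADJ NOUN DET DET PREP ADJ ADJ NOUN DET.
Check: rule 1 holds; rule 2 holds; rule 3 holds; rule 4 holds.

DET ADJ NOUN DET DET PREP ADJ ADJ NOUN DET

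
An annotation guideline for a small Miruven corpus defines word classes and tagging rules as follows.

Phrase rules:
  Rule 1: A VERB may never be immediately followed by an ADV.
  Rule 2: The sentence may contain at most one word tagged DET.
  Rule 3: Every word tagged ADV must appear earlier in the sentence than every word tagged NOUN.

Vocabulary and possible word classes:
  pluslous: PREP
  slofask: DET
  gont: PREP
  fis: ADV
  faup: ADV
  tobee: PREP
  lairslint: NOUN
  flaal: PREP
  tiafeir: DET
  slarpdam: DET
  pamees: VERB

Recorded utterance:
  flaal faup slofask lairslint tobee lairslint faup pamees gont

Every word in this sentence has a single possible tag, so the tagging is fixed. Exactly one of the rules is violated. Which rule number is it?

3

Fixed tagging: PREP ADV DET NOUN PREP NOUN ADV VERB PREP.
Rule check: R1 holds, R2 holds, R3 violated.
Only rule 3 fails.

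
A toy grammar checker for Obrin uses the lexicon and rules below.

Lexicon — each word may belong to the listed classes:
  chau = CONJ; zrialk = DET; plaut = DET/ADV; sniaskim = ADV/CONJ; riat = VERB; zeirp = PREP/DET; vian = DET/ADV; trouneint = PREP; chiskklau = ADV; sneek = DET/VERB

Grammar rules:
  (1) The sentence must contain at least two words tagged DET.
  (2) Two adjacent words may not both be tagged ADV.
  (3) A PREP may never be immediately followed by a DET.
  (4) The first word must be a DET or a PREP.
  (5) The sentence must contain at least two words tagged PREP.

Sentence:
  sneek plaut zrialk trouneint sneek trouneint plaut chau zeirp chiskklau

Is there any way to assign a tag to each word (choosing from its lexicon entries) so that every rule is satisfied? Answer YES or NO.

YES

Candidates per position — 1:sneek {DET,VERB}; 2:plaut {DET,ADV}; 3:zrialk {DET}; 4:trouneint {PREP}; 5:sneek {DET,VERB}; 6:trouneint {PREP}; 7:plaut {DET,ADV}; 8:chau {CONJ}; 9:zeirp {PREP,DET}; 10:chiskklau {ADV}.
One satisfying assignment: DET ADV DET PREP VERB PREP ADV CONJ DET ADV.
Checking: rule 1 holds; rule 2 holds; rule 3 holds; rule 4 holds; rule 5 holds.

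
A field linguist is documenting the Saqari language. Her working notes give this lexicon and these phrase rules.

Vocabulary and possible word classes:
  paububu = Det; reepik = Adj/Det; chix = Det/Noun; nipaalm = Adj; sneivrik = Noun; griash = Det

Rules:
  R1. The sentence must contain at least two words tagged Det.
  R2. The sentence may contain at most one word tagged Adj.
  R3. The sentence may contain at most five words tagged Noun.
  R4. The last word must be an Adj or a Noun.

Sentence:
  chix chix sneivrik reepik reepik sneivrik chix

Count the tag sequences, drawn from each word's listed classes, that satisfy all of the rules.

Candidates per position — 1:chix {Det,Noun}; 2:chix {Det,Noun}; 3:sneivrik {Noun}; 4:reepik {Adj,Det}; 5:reepik {Adj,Det}; 6:sneivrik {Noun}; 7:chix {Det,Noun}.
There are 32 candidate sequences in total.
Checking each against the rules leaves 10 sequences.
Count = 10.

10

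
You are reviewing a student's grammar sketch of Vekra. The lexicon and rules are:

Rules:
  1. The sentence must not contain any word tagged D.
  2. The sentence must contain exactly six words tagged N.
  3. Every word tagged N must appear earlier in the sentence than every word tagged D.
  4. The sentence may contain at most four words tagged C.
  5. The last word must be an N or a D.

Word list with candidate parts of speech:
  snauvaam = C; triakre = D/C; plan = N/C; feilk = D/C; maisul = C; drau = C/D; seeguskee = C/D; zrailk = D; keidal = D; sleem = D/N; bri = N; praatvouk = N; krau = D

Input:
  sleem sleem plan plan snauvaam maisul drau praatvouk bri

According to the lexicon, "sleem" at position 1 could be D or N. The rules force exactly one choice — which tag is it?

N

Candidates per position — 1:sleem {D,N}; 2:sleem {D,N}; 3:plan {N,C}; 4:plan {N,C}; 5:snauvaam {C}; 6:maisul {C}; 7:drau {C,D}; 8:praatvouk {N}; 9:bri {N}.
Word 1 cannot be D — rule 1 would then fail for every completion. It is N.
Word 2 cannot be D — rule 1 would then fail for every completion. It is N.
Word 3 cannot be C — rule 2 would then fail for every completion. It is N.
Word 4 cannot be C — rule 2 would then fail for every completion. It is N.
Word 7 cannot be D — rule 1 would then fail for every completion. It is C.
The unique satisfying tagging is: N N N N C C C N N.
Checking: rule 1 ok; rule 2 ok; rule 3 ok; rule 4 ok; rule 5 ok.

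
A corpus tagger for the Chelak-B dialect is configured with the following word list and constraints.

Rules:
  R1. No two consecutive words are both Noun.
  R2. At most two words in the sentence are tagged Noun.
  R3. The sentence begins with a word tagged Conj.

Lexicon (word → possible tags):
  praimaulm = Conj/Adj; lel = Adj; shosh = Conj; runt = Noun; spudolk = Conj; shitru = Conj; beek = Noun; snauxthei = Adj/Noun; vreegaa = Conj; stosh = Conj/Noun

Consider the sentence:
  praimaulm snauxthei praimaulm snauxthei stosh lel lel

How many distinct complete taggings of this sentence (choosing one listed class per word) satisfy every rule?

12

Candidates per position — 1:praimaulm {Conj,Adj}; 2:snauxthei {Adj,Noun}; 3:praimaulm {Conj,Adj}; 4:snauxthei {Adj,Noun}; 5:stosh {Conj,Noun}; 6:lel {Adj}; 7:lel {Adj}.
There are 32 candidate sequences in total.
Checking each against the rules leaves 12 sequences.
Count = 12.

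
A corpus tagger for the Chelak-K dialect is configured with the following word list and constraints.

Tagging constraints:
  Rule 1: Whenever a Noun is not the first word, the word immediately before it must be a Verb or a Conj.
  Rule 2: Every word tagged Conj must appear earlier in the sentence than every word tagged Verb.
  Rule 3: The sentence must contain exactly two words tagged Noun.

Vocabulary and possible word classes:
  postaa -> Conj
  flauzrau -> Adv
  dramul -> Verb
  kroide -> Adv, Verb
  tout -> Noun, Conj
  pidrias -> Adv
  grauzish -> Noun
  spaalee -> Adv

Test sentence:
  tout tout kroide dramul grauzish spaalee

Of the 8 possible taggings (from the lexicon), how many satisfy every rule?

4

Candidates per position — 1:tout {Noun,Conj}; 2:tout {Noun,Conj}; 3:kroide {Adv,Verb}; 4:dramul {Verb}; 5:grauzish {Noun}; 6:spaalee {Adv}.
There are 8 candidate sequences in total.
The sequences that satisfy every rule: Noun Conj Adv Verb Noun Adv; Noun Conj Verb Verb Noun Adv; Conj Noun Adv Verb Noun Adv; Conj Noun Verb Verb Noun Adv.
Count = 4.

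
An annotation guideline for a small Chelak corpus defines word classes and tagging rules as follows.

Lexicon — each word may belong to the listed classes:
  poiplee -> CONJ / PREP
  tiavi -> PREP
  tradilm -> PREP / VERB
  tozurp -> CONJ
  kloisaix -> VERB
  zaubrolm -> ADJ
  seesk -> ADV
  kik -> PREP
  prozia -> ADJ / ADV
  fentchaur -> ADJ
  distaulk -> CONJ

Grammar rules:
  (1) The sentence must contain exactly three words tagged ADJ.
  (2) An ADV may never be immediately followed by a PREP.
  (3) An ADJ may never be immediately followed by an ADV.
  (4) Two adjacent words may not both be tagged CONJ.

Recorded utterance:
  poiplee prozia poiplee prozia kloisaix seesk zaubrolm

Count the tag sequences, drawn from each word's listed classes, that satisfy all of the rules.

Candidates per position — 1:poiplee {CONJ,PREP}; 2:prozia {ADJ,ADV}; 3:poiplee {CONJ,PREP}; 4:prozia {ADJ,ADV}; 5:kloisaix {VERB}; 6:seesk {ADV}; 7:zaubrolm {ADJ}.
There are 16 candidate sequences in total.
The sequences that satisfy every rule: CONJ ADJ CONJ ADJ VERB ADV ADJ; CONJ ADJ PREP ADJ VERB ADV ADJ; PREP ADJ CONJ ADJ VERB ADV ADJ; PREP ADJ PREP ADJ VERB ADV ADJ.
Count = 4.

4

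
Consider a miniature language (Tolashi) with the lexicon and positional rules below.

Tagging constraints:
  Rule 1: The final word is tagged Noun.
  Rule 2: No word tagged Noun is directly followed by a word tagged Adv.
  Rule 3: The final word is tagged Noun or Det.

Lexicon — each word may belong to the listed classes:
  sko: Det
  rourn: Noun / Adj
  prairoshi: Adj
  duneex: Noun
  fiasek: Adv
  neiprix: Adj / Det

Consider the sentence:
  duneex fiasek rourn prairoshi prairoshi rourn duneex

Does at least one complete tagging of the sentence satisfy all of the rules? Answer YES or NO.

Candidates per position — 1:duneex {Noun}; 2:fiasek {Adv}; 3:rourn {Noun,Adj}; 4:prairoshi {Adj}; 5:prairoshi {Adj}; 6:rourn {Noun,Adj}; 7:duneex {Noun}.
Rule 2 cannot be satisfied by any choice of tags from the lexicon.
So there is no consistent tagging.

NO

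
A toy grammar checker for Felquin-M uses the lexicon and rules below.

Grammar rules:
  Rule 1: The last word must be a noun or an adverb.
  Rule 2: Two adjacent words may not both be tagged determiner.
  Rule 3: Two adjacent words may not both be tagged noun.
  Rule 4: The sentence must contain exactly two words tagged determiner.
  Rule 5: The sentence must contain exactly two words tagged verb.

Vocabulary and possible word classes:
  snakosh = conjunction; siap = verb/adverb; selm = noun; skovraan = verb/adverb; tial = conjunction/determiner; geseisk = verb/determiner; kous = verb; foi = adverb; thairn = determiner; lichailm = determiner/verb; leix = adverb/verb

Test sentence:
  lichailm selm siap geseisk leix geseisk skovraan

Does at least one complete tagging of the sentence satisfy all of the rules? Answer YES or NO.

Candidates per position — 1:lichailm {determiner,verb}; 2:selm {noun}; 3:siap {verb,adverb}; 4:geseisk {verb,determiner}; 5:leix {adverb,verb}; 6:geseisk {verb,determiner}; 7:skovraan {verb,adverb}.
One satisfying assignment: determiner noun verb verb adverb determiner adverb.
Rule-by-rule: rule 1 satisfied; rule 2 satisfied; rule 3 satisfied; rule 4 satisfied; rule 5 satisfied.

YES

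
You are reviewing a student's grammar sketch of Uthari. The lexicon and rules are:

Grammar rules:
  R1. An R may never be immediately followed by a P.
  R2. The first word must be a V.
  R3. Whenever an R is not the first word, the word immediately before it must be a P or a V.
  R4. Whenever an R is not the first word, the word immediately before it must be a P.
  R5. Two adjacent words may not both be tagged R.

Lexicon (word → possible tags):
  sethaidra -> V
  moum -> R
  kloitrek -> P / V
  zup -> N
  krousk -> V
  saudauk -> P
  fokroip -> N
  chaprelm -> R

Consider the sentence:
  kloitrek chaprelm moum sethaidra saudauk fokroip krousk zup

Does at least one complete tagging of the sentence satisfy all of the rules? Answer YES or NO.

Candidates per position — 1:kloitrek {P,V}; 2:chaprelm {R}; 3:moum {R}; 4:sethaidra {V}; 5:saudauk {P}; 6:fokroip {N}; 7:krousk {V}; 8:zup {N}.
Rule 3 cannot be satisfied by any choice of tags from the lexicon.
So there is no consistent tagging.

NO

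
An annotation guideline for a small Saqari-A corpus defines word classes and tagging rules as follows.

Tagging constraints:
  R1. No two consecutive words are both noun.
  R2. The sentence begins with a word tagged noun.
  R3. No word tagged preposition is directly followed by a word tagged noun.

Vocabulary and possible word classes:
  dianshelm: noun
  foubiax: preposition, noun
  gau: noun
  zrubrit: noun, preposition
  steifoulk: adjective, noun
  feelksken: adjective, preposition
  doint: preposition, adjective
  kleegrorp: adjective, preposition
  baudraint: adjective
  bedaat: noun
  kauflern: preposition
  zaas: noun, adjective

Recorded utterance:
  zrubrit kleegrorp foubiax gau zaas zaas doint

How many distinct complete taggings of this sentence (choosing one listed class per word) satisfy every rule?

0

Candidates per position — 1:zrubrit {noun,preposition}; 2:kleegrorp {adjective,preposition}; 3:foubiax {preposition,noun}; 4:gau {noun}; 5:zaas {noun,adjective}; 6:zaas {noun,adjective}; 7:doint {preposition,adjective}.
There are 64 candidate sequences in total.
Every candidate sequence violates at least one rule; no consistent tagging exists.
Count = 0.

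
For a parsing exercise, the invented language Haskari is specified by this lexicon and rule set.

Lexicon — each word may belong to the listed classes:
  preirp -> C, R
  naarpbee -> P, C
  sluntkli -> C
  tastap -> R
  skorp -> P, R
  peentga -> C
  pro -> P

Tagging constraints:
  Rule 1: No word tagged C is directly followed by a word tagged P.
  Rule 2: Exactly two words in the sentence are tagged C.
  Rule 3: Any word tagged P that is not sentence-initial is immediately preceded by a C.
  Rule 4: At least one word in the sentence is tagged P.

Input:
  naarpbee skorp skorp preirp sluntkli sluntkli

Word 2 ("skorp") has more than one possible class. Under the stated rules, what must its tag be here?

Candidates per position — 1:naarpbee {P,C}; 2:skorp {P,R}; 3:skorp {P,R}; 4:preirp {C,R}; 5:sluntkli {C}; 6:sluntkli {C}.
Word 1 cannot be C — rule 2 would then fail for every completion. It is P.
Word 2 cannot be P — rule 3 would then fail for every completion. It is R.
Word 3 cannot be P — rule 3 would then fail for every completion. It is R.
Word 4 cannot be C — rule 2 would then fail for every completion. It is R.
The only consistent sequence is: P R R R C C.
Verifying each rule — rule 1 satisfied; rule 2 satisfied; rule 3 satisfied; rule 4 satisfied.

R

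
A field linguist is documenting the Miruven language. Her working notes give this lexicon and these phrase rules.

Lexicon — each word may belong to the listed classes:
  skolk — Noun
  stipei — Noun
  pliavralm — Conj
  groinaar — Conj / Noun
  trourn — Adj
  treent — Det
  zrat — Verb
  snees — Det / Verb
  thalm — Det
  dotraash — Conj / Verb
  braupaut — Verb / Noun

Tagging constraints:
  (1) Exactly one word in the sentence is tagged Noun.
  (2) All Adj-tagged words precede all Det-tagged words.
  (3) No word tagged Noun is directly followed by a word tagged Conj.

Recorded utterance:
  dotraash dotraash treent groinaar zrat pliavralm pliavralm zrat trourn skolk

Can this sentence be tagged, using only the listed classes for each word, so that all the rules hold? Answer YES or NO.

Candidates per position — 1:dotraash {Conj,Verb}; 2:dotraash {Conj,Verb}; 3:treent {Det}; 4:groinaar {Conj,Noun}; 5:zrat {Verb}; 6:pliavralm {Conj}; 7:pliavralm {Conj}; 8:zrat {Verb}; 9:trourn {Adj}; 10:skolk {Noun}.
Rule 2 cannot be satisfied by any choice of tags from the lexicon.
So there is no consistent tagging.

NO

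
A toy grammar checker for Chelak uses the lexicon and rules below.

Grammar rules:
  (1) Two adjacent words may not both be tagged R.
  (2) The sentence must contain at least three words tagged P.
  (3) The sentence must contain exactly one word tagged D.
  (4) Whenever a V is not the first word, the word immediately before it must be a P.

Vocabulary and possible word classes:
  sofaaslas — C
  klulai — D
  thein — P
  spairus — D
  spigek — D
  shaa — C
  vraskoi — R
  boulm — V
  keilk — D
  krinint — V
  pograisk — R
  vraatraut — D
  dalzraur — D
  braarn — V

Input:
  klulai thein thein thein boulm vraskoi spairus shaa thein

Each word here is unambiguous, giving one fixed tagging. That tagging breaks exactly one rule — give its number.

Fixed tagging: D P P P V R D C P.
Applying the rules: R1 ✓, R2 ✓, R3 ✗, R4 ✓.
Only rule 3 fails.

3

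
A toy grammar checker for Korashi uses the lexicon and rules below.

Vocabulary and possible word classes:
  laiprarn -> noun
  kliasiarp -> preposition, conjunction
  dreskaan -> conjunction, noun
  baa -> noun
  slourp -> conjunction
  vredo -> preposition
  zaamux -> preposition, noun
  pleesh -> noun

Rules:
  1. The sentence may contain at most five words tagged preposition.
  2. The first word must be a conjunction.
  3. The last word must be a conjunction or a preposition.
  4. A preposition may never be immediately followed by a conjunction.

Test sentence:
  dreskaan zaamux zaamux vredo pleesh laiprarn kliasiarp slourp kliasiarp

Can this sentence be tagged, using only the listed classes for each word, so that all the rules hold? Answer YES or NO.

Candidates per position — 1:dreskaan {conjunction,noun}; 2:zaamux {preposition,noun}; 3:zaamux {preposition,noun}; 4:vredo {preposition}; 5:pleesh {noun}; 6:laiprarn {noun}; 7:kliasiarp {preposition,conjunction}; 8:slourp {conjunction}; 9:kliasiarp {preposition,conjunction}.
One satisfying assignment: conjunction preposition noun preposition noun noun conjunction conjunction conjunction.
Verifying each rule — rule 1 holds; rule 2 holds; rule 3 holds; rule 4 holds.

YES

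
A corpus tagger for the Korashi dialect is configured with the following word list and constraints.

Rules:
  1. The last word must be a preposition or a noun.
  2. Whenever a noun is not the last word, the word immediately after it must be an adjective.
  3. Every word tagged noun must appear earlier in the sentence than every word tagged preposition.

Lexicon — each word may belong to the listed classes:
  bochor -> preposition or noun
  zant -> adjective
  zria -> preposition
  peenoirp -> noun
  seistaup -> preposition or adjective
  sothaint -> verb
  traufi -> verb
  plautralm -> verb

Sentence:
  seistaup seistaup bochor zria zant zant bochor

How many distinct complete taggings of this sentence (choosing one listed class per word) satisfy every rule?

Candidates per position — 1:seistaup {preposition,adjective}; 2:seistaup {preposition,adjective}; 3:bochor {preposition,noun}; 4:zria {preposition}; 5:zant {adjective}; 6:zant {adjective}; 7:bochor {preposition,noun}.
There are 16 candidate sequences in total.
The sequences that satisfy every rule: preposition preposition preposition preposition adjective adjective preposition; preposition adjective preposition preposition adjective adjective preposition; adjective preposition preposition preposition adjective adjective preposition; adjective adjective preposition preposition adjective adjective preposition.
Count = 4.

4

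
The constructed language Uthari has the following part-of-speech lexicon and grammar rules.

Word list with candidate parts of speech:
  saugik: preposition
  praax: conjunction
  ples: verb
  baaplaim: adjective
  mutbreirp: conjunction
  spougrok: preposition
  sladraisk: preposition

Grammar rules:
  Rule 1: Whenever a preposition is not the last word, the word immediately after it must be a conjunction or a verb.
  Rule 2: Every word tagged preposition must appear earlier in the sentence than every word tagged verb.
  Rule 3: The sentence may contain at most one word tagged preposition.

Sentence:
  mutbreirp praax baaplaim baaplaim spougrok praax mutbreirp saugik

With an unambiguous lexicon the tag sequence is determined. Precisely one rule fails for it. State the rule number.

Fixed tagging: conjunction conjunction adjective adjective preposition conjunction conjunction preposition.
Applying the rules: R1 ok, R2 ok, R3 fails.
Only rule 3 fails.

3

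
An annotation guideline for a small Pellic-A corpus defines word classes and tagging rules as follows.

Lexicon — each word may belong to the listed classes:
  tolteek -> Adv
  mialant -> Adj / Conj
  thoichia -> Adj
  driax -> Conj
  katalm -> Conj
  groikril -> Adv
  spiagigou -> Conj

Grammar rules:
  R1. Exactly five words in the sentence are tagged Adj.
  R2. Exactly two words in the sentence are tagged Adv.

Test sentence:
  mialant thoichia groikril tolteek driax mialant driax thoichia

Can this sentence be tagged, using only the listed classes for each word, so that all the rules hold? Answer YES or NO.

NO

Candidates per position — 1:mialant {Adj,Conj}; 2:thoichia {Adj}; 3:groikril {Adv}; 4:tolteek {Adv}; 5:driax {Conj}; 6:mialant {Adj,Conj}; 7:driax {Conj}; 8:thoichia {Adj}.
Rule 1 cannot be satisfied by any choice of tags from the lexicon.
So there is no consistent tagging.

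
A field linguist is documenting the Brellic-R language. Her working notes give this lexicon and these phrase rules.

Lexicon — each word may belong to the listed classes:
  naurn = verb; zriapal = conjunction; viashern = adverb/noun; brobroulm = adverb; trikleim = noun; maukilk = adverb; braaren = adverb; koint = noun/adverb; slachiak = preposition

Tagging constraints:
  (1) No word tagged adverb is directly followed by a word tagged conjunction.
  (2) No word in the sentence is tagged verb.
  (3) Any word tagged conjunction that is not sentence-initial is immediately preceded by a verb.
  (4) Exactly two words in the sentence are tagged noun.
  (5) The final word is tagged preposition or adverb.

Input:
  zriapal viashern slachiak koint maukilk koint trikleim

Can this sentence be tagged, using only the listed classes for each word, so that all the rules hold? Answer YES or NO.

NO

Candidates per position — 1:zriapal {conjunction}; 2:viashern {adverb,noun}; 3:slachiak {preposition}; 4:koint {noun,adverb}; 5:maukilk {adverb}; 6:koint {noun,adverb}; 7:trikleim {noun}.
Rule 5 cannot be satisfied by any choice of tags from the lexicon.
So there is no consistent tagging.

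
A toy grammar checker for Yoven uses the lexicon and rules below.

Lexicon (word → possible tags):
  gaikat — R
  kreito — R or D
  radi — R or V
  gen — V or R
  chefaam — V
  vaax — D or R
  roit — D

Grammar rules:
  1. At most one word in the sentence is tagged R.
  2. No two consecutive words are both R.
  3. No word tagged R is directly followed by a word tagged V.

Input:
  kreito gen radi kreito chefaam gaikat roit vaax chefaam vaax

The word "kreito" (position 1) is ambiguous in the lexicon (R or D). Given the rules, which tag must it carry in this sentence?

D

Candidates per position — 1:kreito {R,D}; 2:gen {V,R}; 3:radi {R,V}; 4:kreito {R,D}; 5:chefaam {V}; 6:gaikat {R}; 7:roit {D}; 8:vaax {D,R}; 9:chefaam {V}; 10:vaax {D,R}.
Position 1: R is ruled out by rule 1; that leaves D.
Position 2: R is ruled out by rule 1; that leaves V.
Position 3: R is ruled out by rule 1; that leaves V.
Position 4: R is ruled out by rule 1; that leaves D.
Position 8: R is ruled out by rule 1; that leaves D.
Position 10: R is ruled out by rule 1; that leaves D.
That leaves exactly one tagging: D V V D V R D D V D.
Check: rule 1 ok; rule 2 ok; rule 3 ok.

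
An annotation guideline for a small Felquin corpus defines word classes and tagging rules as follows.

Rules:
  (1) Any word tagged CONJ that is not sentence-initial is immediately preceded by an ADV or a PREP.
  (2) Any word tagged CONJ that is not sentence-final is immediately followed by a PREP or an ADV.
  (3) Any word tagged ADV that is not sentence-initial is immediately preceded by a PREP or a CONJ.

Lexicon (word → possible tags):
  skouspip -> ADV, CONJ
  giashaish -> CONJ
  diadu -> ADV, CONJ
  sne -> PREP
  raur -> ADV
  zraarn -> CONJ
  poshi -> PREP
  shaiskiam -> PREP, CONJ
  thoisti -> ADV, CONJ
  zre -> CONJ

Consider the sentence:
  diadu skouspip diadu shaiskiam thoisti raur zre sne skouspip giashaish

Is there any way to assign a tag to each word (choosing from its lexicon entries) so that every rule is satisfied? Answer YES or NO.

Candidates per position — 1:diadu {ADV,CONJ}; 2:skouspip {ADV,CONJ}; 3:diadu {ADV,CONJ}; 4:shaiskiam {PREP,CONJ}; 5:thoisti {ADV,CONJ}; 6:raur {ADV}; 7:zre {CONJ}; 8:sne {PREP}; 9:skouspip {ADV,CONJ}; 10:giashaish {CONJ}.
One satisfying assignment: CONJ ADV CONJ PREP CONJ ADV CONJ PREP ADV CONJ.
Rule-by-rule: rule 1 ✓; rule 2 ✓; rule 3 ✓.

YES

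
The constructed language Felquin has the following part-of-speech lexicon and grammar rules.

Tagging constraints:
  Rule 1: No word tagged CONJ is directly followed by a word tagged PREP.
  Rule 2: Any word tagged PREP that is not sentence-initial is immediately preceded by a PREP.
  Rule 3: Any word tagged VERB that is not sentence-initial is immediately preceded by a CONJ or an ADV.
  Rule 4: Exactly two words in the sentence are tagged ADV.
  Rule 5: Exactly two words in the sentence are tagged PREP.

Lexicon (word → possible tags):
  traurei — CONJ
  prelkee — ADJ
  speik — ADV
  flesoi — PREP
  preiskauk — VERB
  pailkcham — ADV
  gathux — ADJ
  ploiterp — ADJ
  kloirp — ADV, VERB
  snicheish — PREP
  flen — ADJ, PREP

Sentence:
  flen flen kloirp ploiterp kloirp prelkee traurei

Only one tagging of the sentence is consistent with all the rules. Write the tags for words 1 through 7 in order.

PREP PREP ADV ADJ ADV ADJ CONJ

Candidates per position — 1:flen {ADJ,PREP}; 2:flen {ADJ,PREP}; 3:kloirp {ADV,VERB}; 4:ploiterp {ADJ}; 5:kloirp {ADV,VERB}; 6:prelkee {ADJ}; 7:traurei {CONJ}.
At position 1, choosing ADJ makes rule 5 impossible to satisfy; hence PREP.
At position 2, choosing ADJ makes rule 5 impossible to satisfy; hence PREP.
At position 3, choosing VERB makes rule 3 impossible to satisfy; hence ADV.
At position 5, choosing VERB makes rule 3 impossible to satisfy; hence ADV.
That leaves exactly one tagging: PREP PREP ADV ADJ ADV ADJ CONJ.
Verifying each rule — rule 1 ok; rule 2 ok; rule 3 ok; rule 4 ok; rule 5 ok.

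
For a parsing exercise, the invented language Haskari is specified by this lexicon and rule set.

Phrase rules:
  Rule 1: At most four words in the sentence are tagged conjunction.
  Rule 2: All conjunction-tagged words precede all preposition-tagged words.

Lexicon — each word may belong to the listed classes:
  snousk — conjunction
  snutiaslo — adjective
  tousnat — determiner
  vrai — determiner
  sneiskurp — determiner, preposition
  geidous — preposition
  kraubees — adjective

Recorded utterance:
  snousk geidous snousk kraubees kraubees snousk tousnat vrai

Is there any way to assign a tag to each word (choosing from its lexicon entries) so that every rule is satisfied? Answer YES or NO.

Candidates per position — 1:snousk {conjunction}; 2:geidous {preposition}; 3:snousk {conjunction}; 4:kraubees {adjective}; 5:kraubees {adjective}; 6:snousk {conjunction}; 7:tousnat {determiner}; 8:vrai {determiner}.
Rule 2 cannot be satisfied by any choice of tags from the lexicon.
So there is no consistent tagging.

NO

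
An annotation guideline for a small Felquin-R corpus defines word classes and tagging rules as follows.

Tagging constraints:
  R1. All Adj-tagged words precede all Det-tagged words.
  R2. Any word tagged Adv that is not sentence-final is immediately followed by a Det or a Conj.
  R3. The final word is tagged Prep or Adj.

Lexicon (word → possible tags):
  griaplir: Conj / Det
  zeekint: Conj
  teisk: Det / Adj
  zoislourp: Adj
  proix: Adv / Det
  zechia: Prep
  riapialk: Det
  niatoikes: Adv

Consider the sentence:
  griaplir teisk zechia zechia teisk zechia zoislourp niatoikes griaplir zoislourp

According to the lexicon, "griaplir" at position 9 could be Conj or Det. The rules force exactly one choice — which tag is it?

Conj

Candidates per position — 1:griaplir {Conj,Det}; 2:teisk {Det,Adj}; 3:zechia {Prep}; 4:zechia {Prep}; 5:teisk {Det,Adj}; 6:zechia {Prep}; 7:zoislourp {Adj}; 8:niatoikes {Adv}; 9:griaplir {Conj,Det}; 10:zoislourp {Adj}.
Word 1 cannot be Det — rule 1 would then fail for every completion. It is Conj.
Word 2 cannot be Det — rule 1 would then fail for every completion. It is Adj.
Word 5 cannot be Det — rule 1 would then fail for every completion. It is Adj.
Word 9 cannot be Det — rule 1 would then fail for every completion. It is Conj.
That leaves exactly one tagging: Conj Adj Prep Prep Adj Prep Adj Adv Conj Adj.
Verifying each rule — rule 1 holds; rule 2 holds; rule 3 holds.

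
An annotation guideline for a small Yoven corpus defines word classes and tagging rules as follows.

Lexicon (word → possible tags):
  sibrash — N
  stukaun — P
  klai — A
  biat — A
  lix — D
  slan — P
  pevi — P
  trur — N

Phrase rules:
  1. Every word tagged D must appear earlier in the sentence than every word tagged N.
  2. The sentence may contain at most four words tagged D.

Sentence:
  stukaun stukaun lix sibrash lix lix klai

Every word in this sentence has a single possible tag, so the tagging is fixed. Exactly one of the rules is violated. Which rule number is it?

Fixed tagging: P P D N D D A.
Rule check: R1 ✗, R2 ✓.
Only rule 1 fails.

1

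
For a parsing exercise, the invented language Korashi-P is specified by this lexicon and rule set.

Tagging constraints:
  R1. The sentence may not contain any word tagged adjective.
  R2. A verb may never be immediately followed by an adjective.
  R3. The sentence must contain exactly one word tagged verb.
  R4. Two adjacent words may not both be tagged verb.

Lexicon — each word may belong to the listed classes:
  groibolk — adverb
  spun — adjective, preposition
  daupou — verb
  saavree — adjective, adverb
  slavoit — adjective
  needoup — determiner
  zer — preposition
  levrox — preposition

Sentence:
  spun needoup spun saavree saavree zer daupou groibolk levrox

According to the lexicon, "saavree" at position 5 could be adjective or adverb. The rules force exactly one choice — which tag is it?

adverb

Candidates per position — 1:spun {adjective,preposition}; 2:needoup {determiner}; 3:spun {adjective,preposition}; 4:saavree {adjective,adverb}; 5:saavree {adjective,adverb}; 6:zer {preposition}; 7:daupou {verb}; 8:groibolk {adverb}; 9:levrox {preposition}.
Position 1: tagging it adjective would leave rule 1 unsatisfiable, so it must be preposition.
Position 3: tagging it adjective would leave rule 1 unsatisfiable, so it must be preposition.
Position 4: tagging it adjective would leave rule 1 unsatisfiable, so it must be adverb.
Position 5: tagging it adjective would leave rule 1 unsatisfiable, so it must be adverb.
The only consistent sequence is: preposition determiner preposition adverb adverb preposition verb adverb preposition.
Rule-by-rule: rule 1 ✓; rule 2 ✓; rule 3 ✓; rule 4 ✓.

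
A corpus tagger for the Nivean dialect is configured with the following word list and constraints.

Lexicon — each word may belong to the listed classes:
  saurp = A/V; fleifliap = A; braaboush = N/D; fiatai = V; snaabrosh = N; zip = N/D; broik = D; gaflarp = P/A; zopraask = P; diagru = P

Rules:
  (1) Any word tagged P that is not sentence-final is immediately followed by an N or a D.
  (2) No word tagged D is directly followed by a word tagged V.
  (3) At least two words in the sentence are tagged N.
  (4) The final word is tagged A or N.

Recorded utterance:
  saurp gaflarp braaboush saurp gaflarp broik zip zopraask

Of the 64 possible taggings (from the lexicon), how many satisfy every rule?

Candidates per position — 1:saurp {A,V}; 2:gaflarp {P,A}; 3:braaboush {N,D}; 4:saurp {A,V}; 5:gaflarp {P,A}; 6:broik {D}; 7:zip {N,D}; 8:zopraask {P}.
There are 64 candidate sequences in total.
Rule 4 cannot be satisfied by any choice of tags from the lexicon.
So there is no consistent tagging.
Count = 0.

0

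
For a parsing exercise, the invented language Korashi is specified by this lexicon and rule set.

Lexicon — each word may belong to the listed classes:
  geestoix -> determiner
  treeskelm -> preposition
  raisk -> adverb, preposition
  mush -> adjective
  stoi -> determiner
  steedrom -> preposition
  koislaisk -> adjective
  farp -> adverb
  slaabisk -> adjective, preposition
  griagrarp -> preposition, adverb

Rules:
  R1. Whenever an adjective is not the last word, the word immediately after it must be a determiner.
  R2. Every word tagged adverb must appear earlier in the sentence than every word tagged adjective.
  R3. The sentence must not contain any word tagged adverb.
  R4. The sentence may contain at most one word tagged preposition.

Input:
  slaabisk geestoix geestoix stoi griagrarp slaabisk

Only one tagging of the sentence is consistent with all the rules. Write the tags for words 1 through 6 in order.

Candidates per position — 1:slaabisk {adjective,preposition}; 2:geestoix {determiner}; 3:geestoix {determiner}; 4:stoi {determiner}; 5:griagrarp {preposition,adverb}; 6:slaabisk {adjective,preposition}.
Position 5: adverb is ruled out by rule 3; that leaves preposition.
Position 6: preposition is ruled out by rule 4; that leaves adjective.
Position 1: preposition is ruled out by rule 4; that leaves adjective.
That leaves exactly one tagging: adjective determiner determiner determiner preposition adjective.
Rule-by-rule: rule 1 satisfied; rule 2 satisfied; rule 3 satisfied; rule 4 satisfied.

adjective determiner determiner determiner preposition adjective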